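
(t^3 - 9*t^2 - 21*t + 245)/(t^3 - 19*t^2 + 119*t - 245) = (t + 5)/(t - 5)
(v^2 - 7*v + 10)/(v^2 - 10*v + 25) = (v - 2)/(v - 5)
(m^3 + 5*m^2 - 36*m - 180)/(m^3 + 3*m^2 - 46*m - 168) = (m^2 - m - 30)/(m^2 - 3*m - 28)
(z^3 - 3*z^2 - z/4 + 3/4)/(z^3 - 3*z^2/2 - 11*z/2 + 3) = (z + 1/2)/(z + 2)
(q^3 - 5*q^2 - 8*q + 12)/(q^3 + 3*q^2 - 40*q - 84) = (q - 1)/(q + 7)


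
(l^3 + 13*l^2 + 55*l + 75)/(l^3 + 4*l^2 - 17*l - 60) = (l + 5)/(l - 4)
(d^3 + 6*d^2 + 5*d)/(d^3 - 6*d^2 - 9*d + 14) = d*(d^2 + 6*d + 5)/(d^3 - 6*d^2 - 9*d + 14)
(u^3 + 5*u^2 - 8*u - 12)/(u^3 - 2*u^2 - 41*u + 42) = (u^2 - u - 2)/(u^2 - 8*u + 7)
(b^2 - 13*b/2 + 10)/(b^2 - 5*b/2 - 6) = (2*b - 5)/(2*b + 3)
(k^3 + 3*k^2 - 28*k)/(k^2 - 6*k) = (k^2 + 3*k - 28)/(k - 6)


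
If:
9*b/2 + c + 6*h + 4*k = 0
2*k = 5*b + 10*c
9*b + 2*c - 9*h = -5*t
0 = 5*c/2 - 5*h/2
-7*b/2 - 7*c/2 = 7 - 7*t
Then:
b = -60/167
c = 290/1503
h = 290/1503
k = 100/1503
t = 1378/1503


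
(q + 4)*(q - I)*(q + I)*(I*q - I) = I*q^4 + 3*I*q^3 - 3*I*q^2 + 3*I*q - 4*I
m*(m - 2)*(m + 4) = m^3 + 2*m^2 - 8*m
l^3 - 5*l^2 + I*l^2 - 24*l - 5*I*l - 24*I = (l - 8)*(l + 3)*(l + I)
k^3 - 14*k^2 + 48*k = k*(k - 8)*(k - 6)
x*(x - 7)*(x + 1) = x^3 - 6*x^2 - 7*x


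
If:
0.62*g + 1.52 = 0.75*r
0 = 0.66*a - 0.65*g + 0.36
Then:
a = 1.19134897360704*r - 2.95992179863148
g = 1.20967741935484*r - 2.45161290322581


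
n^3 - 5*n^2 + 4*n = n*(n - 4)*(n - 1)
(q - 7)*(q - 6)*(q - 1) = q^3 - 14*q^2 + 55*q - 42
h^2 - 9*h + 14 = (h - 7)*(h - 2)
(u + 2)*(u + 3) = u^2 + 5*u + 6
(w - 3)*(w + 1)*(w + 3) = w^3 + w^2 - 9*w - 9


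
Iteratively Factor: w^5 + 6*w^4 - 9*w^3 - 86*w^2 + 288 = (w + 4)*(w^4 + 2*w^3 - 17*w^2 - 18*w + 72) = (w + 3)*(w + 4)*(w^3 - w^2 - 14*w + 24) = (w - 3)*(w + 3)*(w + 4)*(w^2 + 2*w - 8) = (w - 3)*(w + 3)*(w + 4)^2*(w - 2)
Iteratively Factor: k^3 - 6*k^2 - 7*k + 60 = (k + 3)*(k^2 - 9*k + 20) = (k - 5)*(k + 3)*(k - 4)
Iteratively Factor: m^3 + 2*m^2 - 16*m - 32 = (m + 4)*(m^2 - 2*m - 8) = (m + 2)*(m + 4)*(m - 4)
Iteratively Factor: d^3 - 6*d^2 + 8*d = (d)*(d^2 - 6*d + 8) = d*(d - 4)*(d - 2)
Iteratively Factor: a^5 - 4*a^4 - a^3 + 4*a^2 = (a - 1)*(a^4 - 3*a^3 - 4*a^2) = a*(a - 1)*(a^3 - 3*a^2 - 4*a) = a*(a - 1)*(a + 1)*(a^2 - 4*a) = a*(a - 4)*(a - 1)*(a + 1)*(a)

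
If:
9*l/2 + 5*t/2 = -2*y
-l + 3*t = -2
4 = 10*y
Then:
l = 13/80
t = -49/80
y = 2/5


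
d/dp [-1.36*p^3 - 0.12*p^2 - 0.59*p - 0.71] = -4.08*p^2 - 0.24*p - 0.59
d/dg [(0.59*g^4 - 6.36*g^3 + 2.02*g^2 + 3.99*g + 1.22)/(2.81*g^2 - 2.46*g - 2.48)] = (3.3158*g^5 - 22.2258*g^4 + 25.4384*g^3 + 31.1373*g^2 - 16.8756*g - 6.894)/(7.8961*g^4 - 13.8252*g^3 - 7.886*g^2 + 12.2016*g + 6.1504)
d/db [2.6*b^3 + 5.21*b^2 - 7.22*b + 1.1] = 7.8*b^2 + 10.42*b - 7.22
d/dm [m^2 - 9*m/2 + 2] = 2*m - 9/2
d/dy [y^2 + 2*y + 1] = 2*y + 2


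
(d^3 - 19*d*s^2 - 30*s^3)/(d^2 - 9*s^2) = (-d^2 + 3*d*s + 10*s^2)/(-d + 3*s)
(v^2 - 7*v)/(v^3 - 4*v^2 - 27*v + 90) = v*(v - 7)/(v^3 - 4*v^2 - 27*v + 90)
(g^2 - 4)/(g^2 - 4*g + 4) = (g + 2)/(g - 2)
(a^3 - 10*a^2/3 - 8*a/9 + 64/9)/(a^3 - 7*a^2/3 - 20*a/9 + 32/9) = (a - 2)/(a - 1)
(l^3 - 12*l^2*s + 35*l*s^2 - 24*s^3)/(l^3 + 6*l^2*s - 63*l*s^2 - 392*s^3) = (l^2 - 4*l*s + 3*s^2)/(l^2 + 14*l*s + 49*s^2)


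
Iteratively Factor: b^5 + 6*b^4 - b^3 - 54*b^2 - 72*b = (b - 3)*(b^4 + 9*b^3 + 26*b^2 + 24*b) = b*(b - 3)*(b^3 + 9*b^2 + 26*b + 24) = b*(b - 3)*(b + 4)*(b^2 + 5*b + 6) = b*(b - 3)*(b + 3)*(b + 4)*(b + 2)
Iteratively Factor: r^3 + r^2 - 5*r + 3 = (r + 3)*(r^2 - 2*r + 1) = (r - 1)*(r + 3)*(r - 1)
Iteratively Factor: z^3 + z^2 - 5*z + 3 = (z - 1)*(z^2 + 2*z - 3) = (z - 1)^2*(z + 3)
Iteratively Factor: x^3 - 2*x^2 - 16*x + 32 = (x + 4)*(x^2 - 6*x + 8) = (x - 4)*(x + 4)*(x - 2)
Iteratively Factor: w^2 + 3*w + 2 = (w + 2)*(w + 1)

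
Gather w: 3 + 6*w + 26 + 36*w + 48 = 42*w + 77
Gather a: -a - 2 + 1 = -a - 1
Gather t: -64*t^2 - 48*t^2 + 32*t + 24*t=-112*t^2 + 56*t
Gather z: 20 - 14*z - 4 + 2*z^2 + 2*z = 2*z^2 - 12*z + 16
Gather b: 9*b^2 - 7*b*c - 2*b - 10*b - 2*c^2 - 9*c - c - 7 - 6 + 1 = 9*b^2 + b*(-7*c - 12) - 2*c^2 - 10*c - 12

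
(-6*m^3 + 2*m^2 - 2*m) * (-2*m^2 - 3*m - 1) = 12*m^5 + 14*m^4 + 4*m^3 + 4*m^2 + 2*m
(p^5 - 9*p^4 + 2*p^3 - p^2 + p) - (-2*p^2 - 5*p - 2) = p^5 - 9*p^4 + 2*p^3 + p^2 + 6*p + 2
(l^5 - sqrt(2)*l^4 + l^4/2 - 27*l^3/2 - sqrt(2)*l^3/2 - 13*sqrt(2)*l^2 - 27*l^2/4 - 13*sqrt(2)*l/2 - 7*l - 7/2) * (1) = l^5 - sqrt(2)*l^4 + l^4/2 - 27*l^3/2 - sqrt(2)*l^3/2 - 13*sqrt(2)*l^2 - 27*l^2/4 - 13*sqrt(2)*l/2 - 7*l - 7/2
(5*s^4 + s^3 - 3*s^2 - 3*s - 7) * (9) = 45*s^4 + 9*s^3 - 27*s^2 - 27*s - 63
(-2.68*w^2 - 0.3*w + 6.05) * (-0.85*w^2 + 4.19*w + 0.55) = 2.278*w^4 - 10.9742*w^3 - 7.8735*w^2 + 25.1845*w + 3.3275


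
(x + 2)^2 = x^2 + 4*x + 4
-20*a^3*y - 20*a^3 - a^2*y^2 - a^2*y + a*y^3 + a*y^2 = (-5*a + y)*(4*a + y)*(a*y + a)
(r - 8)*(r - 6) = r^2 - 14*r + 48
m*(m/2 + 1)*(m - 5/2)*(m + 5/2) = m^4/2 + m^3 - 25*m^2/8 - 25*m/4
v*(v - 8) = v^2 - 8*v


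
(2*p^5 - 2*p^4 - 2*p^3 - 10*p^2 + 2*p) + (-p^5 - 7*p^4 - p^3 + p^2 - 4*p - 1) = p^5 - 9*p^4 - 3*p^3 - 9*p^2 - 2*p - 1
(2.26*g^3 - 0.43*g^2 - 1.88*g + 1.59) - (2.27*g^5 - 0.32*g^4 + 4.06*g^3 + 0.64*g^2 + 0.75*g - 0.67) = -2.27*g^5 + 0.32*g^4 - 1.8*g^3 - 1.07*g^2 - 2.63*g + 2.26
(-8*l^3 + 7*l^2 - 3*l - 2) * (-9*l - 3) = 72*l^4 - 39*l^3 + 6*l^2 + 27*l + 6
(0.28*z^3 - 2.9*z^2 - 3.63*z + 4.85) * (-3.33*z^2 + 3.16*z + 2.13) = -0.9324*z^5 + 10.5418*z^4 + 3.5203*z^3 - 33.7983*z^2 + 7.5941*z + 10.3305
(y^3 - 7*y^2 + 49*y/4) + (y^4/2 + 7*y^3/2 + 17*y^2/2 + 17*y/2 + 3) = y^4/2 + 9*y^3/2 + 3*y^2/2 + 83*y/4 + 3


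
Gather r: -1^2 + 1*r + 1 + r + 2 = 2*r + 2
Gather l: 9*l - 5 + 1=9*l - 4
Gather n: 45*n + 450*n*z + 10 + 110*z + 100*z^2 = n*(450*z + 45) + 100*z^2 + 110*z + 10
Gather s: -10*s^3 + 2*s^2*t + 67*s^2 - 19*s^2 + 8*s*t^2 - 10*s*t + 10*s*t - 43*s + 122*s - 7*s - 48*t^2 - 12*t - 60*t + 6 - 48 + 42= -10*s^3 + s^2*(2*t + 48) + s*(8*t^2 + 72) - 48*t^2 - 72*t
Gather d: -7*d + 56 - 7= 49 - 7*d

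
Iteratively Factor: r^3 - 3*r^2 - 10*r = (r)*(r^2 - 3*r - 10) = r*(r - 5)*(r + 2)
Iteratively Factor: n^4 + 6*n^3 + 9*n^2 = (n)*(n^3 + 6*n^2 + 9*n) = n*(n + 3)*(n^2 + 3*n) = n^2*(n + 3)*(n + 3)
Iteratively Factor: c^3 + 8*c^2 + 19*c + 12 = (c + 1)*(c^2 + 7*c + 12) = (c + 1)*(c + 4)*(c + 3)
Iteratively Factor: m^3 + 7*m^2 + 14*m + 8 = (m + 2)*(m^2 + 5*m + 4) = (m + 2)*(m + 4)*(m + 1)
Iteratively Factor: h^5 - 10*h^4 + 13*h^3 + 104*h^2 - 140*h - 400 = (h - 5)*(h^4 - 5*h^3 - 12*h^2 + 44*h + 80) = (h - 5)*(h + 2)*(h^3 - 7*h^2 + 2*h + 40) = (h - 5)^2*(h + 2)*(h^2 - 2*h - 8) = (h - 5)^2*(h + 2)^2*(h - 4)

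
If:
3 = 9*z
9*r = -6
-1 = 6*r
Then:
No Solution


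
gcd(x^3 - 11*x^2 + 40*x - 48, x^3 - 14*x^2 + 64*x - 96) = x^2 - 8*x + 16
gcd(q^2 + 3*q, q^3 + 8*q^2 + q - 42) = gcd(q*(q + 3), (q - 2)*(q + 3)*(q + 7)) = q + 3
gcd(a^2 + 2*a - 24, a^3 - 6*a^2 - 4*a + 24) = 1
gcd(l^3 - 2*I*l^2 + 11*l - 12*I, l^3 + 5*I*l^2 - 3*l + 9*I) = l^2 + 2*I*l + 3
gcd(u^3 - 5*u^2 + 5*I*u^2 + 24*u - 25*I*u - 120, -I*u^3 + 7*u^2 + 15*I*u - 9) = 1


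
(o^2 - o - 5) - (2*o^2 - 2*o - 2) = -o^2 + o - 3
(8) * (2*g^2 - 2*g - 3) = 16*g^2 - 16*g - 24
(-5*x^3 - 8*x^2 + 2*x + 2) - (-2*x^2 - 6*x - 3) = -5*x^3 - 6*x^2 + 8*x + 5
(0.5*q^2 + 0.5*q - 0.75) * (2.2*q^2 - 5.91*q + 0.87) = 1.1*q^4 - 1.855*q^3 - 4.17*q^2 + 4.8675*q - 0.6525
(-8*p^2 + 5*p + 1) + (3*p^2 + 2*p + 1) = -5*p^2 + 7*p + 2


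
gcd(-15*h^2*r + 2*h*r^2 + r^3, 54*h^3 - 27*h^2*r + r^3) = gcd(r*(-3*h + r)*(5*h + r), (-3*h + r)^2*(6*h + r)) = -3*h + r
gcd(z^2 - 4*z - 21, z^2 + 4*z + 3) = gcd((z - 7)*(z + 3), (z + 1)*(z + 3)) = z + 3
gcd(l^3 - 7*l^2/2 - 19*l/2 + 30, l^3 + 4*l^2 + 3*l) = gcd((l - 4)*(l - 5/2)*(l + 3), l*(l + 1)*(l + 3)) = l + 3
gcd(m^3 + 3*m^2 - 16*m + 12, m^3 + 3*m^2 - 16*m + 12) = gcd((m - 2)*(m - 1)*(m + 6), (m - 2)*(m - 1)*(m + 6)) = m^3 + 3*m^2 - 16*m + 12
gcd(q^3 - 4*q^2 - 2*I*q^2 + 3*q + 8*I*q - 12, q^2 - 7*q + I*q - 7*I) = q + I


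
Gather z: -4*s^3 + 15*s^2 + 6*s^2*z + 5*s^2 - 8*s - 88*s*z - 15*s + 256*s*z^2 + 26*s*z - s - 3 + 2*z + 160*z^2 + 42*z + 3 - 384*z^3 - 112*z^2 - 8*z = -4*s^3 + 20*s^2 - 24*s - 384*z^3 + z^2*(256*s + 48) + z*(6*s^2 - 62*s + 36)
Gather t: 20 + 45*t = 45*t + 20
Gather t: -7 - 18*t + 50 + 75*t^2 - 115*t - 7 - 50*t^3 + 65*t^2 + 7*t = -50*t^3 + 140*t^2 - 126*t + 36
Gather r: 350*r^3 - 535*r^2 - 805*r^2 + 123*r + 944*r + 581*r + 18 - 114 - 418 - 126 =350*r^3 - 1340*r^2 + 1648*r - 640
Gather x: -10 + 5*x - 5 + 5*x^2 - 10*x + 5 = 5*x^2 - 5*x - 10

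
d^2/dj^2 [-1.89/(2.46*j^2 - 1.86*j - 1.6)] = (-22.875048*j^2 + 17.295768*j + 1.89*(4.92*j - 1.86)*(9.84*j - 3.72) + 14.87808)/(-2.46*j^2 + 1.86*j + 1.6)^3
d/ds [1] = 0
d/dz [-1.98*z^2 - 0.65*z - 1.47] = -3.96*z - 0.65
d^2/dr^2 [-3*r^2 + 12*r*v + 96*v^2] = -6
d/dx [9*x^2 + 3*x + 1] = 18*x + 3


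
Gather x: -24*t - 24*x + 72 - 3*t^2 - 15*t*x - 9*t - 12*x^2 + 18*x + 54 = -3*t^2 - 33*t - 12*x^2 + x*(-15*t - 6) + 126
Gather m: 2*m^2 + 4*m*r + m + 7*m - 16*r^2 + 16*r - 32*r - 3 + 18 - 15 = 2*m^2 + m*(4*r + 8) - 16*r^2 - 16*r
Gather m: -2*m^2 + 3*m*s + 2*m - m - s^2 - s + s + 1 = -2*m^2 + m*(3*s + 1) - s^2 + 1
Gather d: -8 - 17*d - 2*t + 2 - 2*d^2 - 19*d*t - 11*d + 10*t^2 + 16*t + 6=-2*d^2 + d*(-19*t - 28) + 10*t^2 + 14*t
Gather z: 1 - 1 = 0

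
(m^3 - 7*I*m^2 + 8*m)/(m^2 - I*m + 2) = m*(m - 8*I)/(m - 2*I)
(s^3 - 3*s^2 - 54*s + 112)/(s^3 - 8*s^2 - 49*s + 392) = (s - 2)/(s - 7)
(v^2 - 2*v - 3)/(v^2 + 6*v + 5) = (v - 3)/(v + 5)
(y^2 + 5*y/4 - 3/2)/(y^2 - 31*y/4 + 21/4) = (y + 2)/(y - 7)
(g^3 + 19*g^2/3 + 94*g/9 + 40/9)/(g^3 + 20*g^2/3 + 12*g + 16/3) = (g + 5/3)/(g + 2)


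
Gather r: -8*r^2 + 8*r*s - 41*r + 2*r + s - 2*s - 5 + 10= -8*r^2 + r*(8*s - 39) - s + 5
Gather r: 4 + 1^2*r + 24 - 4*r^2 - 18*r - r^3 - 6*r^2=-r^3 - 10*r^2 - 17*r + 28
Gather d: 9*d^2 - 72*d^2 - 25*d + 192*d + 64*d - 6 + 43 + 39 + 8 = -63*d^2 + 231*d + 84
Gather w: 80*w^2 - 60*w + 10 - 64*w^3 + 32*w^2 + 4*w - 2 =-64*w^3 + 112*w^2 - 56*w + 8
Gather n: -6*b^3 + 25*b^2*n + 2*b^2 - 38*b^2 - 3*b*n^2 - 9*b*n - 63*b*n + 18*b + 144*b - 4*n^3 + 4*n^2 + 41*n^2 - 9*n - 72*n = -6*b^3 - 36*b^2 + 162*b - 4*n^3 + n^2*(45 - 3*b) + n*(25*b^2 - 72*b - 81)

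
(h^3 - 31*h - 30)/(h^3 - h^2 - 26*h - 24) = (h + 5)/(h + 4)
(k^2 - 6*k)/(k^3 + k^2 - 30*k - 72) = k/(k^2 + 7*k + 12)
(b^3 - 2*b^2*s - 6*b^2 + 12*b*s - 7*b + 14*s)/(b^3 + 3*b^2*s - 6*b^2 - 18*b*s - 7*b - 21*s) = (b - 2*s)/(b + 3*s)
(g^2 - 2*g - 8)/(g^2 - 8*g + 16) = (g + 2)/(g - 4)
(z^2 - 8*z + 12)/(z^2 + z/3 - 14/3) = 3*(z - 6)/(3*z + 7)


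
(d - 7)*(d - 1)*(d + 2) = d^3 - 6*d^2 - 9*d + 14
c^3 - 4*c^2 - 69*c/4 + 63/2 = (c - 6)*(c - 3/2)*(c + 7/2)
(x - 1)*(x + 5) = x^2 + 4*x - 5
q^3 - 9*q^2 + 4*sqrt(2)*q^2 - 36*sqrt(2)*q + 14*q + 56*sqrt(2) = (q - 7)*(q - 2)*(q + 4*sqrt(2))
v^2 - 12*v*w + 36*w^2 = (v - 6*w)^2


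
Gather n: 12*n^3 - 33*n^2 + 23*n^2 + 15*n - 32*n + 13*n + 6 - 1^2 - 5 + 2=12*n^3 - 10*n^2 - 4*n + 2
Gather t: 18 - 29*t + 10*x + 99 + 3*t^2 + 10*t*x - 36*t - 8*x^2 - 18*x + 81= 3*t^2 + t*(10*x - 65) - 8*x^2 - 8*x + 198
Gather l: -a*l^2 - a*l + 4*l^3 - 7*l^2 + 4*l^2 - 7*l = 4*l^3 + l^2*(-a - 3) + l*(-a - 7)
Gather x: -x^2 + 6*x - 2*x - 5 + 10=-x^2 + 4*x + 5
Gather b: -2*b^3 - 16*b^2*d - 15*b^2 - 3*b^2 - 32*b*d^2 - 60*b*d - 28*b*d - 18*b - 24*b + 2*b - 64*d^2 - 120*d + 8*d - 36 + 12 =-2*b^3 + b^2*(-16*d - 18) + b*(-32*d^2 - 88*d - 40) - 64*d^2 - 112*d - 24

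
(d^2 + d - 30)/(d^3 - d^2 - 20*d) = (d + 6)/(d*(d + 4))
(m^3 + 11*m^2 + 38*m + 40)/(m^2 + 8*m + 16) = (m^2 + 7*m + 10)/(m + 4)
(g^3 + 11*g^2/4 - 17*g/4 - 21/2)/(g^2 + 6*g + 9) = (4*g^2 - g - 14)/(4*(g + 3))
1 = 1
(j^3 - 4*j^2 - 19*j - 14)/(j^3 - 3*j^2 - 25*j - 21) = (j + 2)/(j + 3)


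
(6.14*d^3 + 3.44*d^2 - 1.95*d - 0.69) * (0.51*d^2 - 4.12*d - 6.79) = 3.1314*d^5 - 23.5424*d^4 - 56.8579*d^3 - 15.6755*d^2 + 16.0833*d + 4.6851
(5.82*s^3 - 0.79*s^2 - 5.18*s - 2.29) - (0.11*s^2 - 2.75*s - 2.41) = 5.82*s^3 - 0.9*s^2 - 2.43*s + 0.12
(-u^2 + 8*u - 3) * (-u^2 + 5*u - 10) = u^4 - 13*u^3 + 53*u^2 - 95*u + 30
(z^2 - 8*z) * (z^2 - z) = z^4 - 9*z^3 + 8*z^2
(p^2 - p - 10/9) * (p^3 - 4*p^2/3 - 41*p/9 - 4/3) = p^5 - 7*p^4/3 - 13*p^3/3 + 127*p^2/27 + 518*p/81 + 40/27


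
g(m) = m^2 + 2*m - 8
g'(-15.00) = -28.00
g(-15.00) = 187.00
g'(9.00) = 20.00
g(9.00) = 91.00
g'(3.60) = 9.20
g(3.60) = 12.16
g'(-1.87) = -1.74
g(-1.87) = -8.24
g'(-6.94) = -11.88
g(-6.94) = 26.28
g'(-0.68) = 0.64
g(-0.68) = -8.90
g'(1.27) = 4.54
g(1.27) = -3.85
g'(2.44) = 6.88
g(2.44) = 2.83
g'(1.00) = 4.00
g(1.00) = -5.00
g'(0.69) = 3.38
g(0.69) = -6.14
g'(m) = 2*m + 2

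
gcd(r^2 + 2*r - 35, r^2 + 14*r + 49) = r + 7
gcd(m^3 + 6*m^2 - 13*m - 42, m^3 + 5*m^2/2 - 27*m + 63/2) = m^2 + 4*m - 21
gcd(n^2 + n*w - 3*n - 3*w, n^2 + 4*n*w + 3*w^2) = n + w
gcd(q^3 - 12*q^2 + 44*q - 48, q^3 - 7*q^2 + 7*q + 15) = 1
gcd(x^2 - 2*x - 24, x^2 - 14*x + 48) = x - 6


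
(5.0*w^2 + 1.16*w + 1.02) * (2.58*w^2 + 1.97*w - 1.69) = 12.9*w^4 + 12.8428*w^3 - 3.5332*w^2 + 0.0490000000000002*w - 1.7238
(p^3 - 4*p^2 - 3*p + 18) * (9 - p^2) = -p^5 + 4*p^4 + 12*p^3 - 54*p^2 - 27*p + 162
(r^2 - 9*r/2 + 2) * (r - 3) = r^3 - 15*r^2/2 + 31*r/2 - 6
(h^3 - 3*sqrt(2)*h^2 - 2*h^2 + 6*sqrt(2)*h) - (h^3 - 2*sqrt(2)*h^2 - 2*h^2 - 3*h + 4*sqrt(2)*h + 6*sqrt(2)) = -sqrt(2)*h^2 + 2*sqrt(2)*h + 3*h - 6*sqrt(2)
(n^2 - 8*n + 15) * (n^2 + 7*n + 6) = n^4 - n^3 - 35*n^2 + 57*n + 90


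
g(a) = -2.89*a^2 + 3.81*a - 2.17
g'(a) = 3.81 - 5.78*a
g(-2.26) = -25.54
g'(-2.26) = 16.87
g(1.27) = -1.99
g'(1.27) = -3.53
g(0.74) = -0.93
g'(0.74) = -0.47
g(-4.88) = -89.59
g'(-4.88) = 32.02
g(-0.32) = -3.69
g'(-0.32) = 5.66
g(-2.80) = -35.50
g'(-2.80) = 19.99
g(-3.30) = -46.22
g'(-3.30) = 22.88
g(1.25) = -1.92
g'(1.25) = -3.42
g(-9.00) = -270.55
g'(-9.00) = 55.83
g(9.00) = -201.97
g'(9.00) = -48.21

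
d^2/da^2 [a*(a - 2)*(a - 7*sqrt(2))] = 6*a - 14*sqrt(2) - 4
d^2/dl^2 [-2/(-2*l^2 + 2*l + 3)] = 8*(2*l^2 - 2*l - 2*(2*l - 1)^2 - 3)/(-2*l^2 + 2*l + 3)^3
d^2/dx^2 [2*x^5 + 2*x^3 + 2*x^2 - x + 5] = 40*x^3 + 12*x + 4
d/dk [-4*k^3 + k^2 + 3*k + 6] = -12*k^2 + 2*k + 3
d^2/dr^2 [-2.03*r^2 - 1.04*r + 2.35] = -4.06000000000000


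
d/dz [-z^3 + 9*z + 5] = 9 - 3*z^2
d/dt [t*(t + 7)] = 2*t + 7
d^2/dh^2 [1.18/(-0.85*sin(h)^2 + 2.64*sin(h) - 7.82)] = (3.4102*sin(h)^4 - 7.94376*sin(h)^3 - 28.265012*sin(h)^2 + 40.248384*sin(h) - 0.761336000000002)/(0.85*sin(h)^2 - 2.64*sin(h) + 7.82)^3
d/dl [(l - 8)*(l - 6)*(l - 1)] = 3*l^2 - 30*l + 62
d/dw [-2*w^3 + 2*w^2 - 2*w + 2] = -6*w^2 + 4*w - 2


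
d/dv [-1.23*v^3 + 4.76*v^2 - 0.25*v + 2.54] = -3.69*v^2 + 9.52*v - 0.25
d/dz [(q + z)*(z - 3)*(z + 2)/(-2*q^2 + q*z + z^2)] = (-(q + z)*(q + 2*z)*(z - 3)*(z + 2) + (-2*q^2 + q*z + z^2)*((q + z)*(z - 3) + (q + z)*(z + 2) + (z - 3)*(z + 2)))/(-2*q^2 + q*z + z^2)^2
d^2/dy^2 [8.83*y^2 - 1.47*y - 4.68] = 17.6600000000000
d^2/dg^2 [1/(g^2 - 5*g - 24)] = 2*(g^2 - 5*g - (2*g - 5)^2 - 24)/(-g^2 + 5*g + 24)^3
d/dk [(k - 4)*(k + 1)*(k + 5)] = 3*k^2 + 4*k - 19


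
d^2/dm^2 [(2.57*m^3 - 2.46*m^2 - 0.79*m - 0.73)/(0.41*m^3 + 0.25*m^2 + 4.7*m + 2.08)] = (8.88178419700125e-16*m^7 - 1.353902*m^6 - 30.511134*m^5 + 0.183762000000002*m^4 + 147.769942*m^3 + 157.791654*m^2 + 67.766652*m - 37.332008)/(0.068921*m^9 + 0.126075*m^8 + 2.447085*m^7 + 3.955069*m^6 + 29.33115*m^5 + 41.00646*m^4 + 123.808472*m^3 + 141.0864*m^2 + 61.00224*m + 8.998912)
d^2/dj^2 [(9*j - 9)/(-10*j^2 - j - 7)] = 18*(-(j - 1)*(20*j + 1)^2 + 3*(10*j - 3)*(10*j^2 + j + 7))/(10*j^2 + j + 7)^3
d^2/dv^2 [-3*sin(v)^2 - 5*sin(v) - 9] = 5*sin(v) - 6*cos(2*v)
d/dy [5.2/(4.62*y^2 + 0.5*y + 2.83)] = (-48.048*y - 2.6)/(4.62*y^2 + 0.5*y + 2.83)^2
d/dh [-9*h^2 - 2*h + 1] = -18*h - 2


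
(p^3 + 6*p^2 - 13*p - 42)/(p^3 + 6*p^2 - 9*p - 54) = (p^2 + 9*p + 14)/(p^2 + 9*p + 18)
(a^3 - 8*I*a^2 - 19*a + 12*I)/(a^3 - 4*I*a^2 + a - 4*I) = (a - 3*I)/(a + I)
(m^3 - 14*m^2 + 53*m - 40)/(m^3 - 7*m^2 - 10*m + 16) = (m - 5)/(m + 2)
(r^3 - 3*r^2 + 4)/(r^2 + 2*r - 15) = (r^3 - 3*r^2 + 4)/(r^2 + 2*r - 15)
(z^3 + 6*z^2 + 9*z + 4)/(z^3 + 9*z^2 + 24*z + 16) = (z + 1)/(z + 4)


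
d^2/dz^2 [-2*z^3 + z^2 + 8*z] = 2 - 12*z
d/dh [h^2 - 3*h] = 2*h - 3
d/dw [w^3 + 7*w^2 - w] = 3*w^2 + 14*w - 1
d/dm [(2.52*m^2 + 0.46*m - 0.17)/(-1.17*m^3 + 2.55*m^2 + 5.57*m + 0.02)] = (2.9484*m^4 + 1.0764*m^3 + 12.2667*m^2 + 0.9678*m + 0.9561)/(1.3689*m^6 - 5.967*m^5 - 6.5313*m^4 + 28.3602*m^3 + 31.1269*m^2 + 0.2228*m + 0.0004)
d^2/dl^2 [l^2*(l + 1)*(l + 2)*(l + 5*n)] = 20*l^3 + 60*l^2*n + 36*l^2 + 90*l*n + 12*l + 20*n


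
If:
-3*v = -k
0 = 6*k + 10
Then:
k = -5/3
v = -5/9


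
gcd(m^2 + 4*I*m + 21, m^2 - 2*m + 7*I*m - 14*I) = m + 7*I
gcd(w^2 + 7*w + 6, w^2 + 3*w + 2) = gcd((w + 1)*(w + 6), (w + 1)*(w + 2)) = w + 1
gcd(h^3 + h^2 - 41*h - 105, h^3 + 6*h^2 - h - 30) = h^2 + 8*h + 15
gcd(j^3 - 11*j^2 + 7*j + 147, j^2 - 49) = j - 7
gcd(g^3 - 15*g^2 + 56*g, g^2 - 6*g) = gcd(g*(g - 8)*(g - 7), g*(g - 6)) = g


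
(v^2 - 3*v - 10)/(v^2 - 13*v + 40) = (v + 2)/(v - 8)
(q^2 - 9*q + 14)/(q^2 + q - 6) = (q - 7)/(q + 3)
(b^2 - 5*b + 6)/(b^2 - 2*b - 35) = (-b^2 + 5*b - 6)/(-b^2 + 2*b + 35)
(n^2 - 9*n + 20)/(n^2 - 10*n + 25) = (n - 4)/(n - 5)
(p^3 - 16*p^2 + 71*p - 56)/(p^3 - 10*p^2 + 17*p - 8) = (p - 7)/(p - 1)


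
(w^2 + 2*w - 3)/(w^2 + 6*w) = (w^2 + 2*w - 3)/(w*(w + 6))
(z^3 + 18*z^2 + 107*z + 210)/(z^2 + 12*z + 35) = z + 6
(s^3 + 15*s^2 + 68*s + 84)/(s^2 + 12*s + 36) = (s^2 + 9*s + 14)/(s + 6)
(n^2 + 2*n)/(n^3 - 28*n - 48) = n/(n^2 - 2*n - 24)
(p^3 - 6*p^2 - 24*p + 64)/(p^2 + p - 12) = (p^2 - 10*p + 16)/(p - 3)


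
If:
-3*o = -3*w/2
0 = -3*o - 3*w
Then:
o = 0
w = 0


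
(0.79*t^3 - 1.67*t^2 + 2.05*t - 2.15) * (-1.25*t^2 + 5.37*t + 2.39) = -0.9875*t^5 + 6.3298*t^4 - 9.6423*t^3 + 9.7047*t^2 - 6.646*t - 5.1385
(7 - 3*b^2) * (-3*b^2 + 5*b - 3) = 9*b^4 - 15*b^3 - 12*b^2 + 35*b - 21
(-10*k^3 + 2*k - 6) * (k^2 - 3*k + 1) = -10*k^5 + 30*k^4 - 8*k^3 - 12*k^2 + 20*k - 6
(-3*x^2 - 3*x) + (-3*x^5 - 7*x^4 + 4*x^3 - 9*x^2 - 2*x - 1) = -3*x^5 - 7*x^4 + 4*x^3 - 12*x^2 - 5*x - 1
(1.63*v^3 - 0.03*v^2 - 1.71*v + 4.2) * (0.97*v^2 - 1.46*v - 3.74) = 1.5811*v^5 - 2.4089*v^4 - 7.7111*v^3 + 6.6828*v^2 + 0.263400000000001*v - 15.708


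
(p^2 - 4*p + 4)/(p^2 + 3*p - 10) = (p - 2)/(p + 5)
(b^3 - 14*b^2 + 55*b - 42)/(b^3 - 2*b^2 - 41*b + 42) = (b - 6)/(b + 6)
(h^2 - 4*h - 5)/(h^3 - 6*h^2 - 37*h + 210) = (h + 1)/(h^2 - h - 42)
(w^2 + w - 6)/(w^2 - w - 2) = (w + 3)/(w + 1)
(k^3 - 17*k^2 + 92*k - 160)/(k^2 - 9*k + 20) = k - 8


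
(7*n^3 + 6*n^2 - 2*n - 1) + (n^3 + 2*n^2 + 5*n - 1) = 8*n^3 + 8*n^2 + 3*n - 2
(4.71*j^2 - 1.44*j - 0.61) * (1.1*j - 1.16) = 5.181*j^3 - 7.0476*j^2 + 0.9994*j + 0.7076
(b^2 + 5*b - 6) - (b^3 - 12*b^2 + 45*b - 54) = -b^3 + 13*b^2 - 40*b + 48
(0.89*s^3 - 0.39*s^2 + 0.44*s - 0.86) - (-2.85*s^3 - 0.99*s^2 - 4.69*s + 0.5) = 3.74*s^3 + 0.6*s^2 + 5.13*s - 1.36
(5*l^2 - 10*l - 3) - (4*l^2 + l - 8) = l^2 - 11*l + 5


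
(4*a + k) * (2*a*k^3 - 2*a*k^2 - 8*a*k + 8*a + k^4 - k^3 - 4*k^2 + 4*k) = 8*a^2*k^3 - 8*a^2*k^2 - 32*a^2*k + 32*a^2 + 6*a*k^4 - 6*a*k^3 - 24*a*k^2 + 24*a*k + k^5 - k^4 - 4*k^3 + 4*k^2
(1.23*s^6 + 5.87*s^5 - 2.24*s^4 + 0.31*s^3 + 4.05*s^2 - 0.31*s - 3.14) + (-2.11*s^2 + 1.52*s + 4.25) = 1.23*s^6 + 5.87*s^5 - 2.24*s^4 + 0.31*s^3 + 1.94*s^2 + 1.21*s + 1.11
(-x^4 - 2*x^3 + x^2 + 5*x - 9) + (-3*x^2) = -x^4 - 2*x^3 - 2*x^2 + 5*x - 9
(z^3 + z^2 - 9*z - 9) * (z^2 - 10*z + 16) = z^5 - 9*z^4 - 3*z^3 + 97*z^2 - 54*z - 144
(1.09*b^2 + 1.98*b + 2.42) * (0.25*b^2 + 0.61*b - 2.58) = 0.2725*b^4 + 1.1599*b^3 - 0.9994*b^2 - 3.6322*b - 6.2436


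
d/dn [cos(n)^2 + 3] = -sin(2*n)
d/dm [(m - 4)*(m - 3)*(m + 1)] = 3*m^2 - 12*m + 5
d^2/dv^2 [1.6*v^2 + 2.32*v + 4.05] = 3.20000000000000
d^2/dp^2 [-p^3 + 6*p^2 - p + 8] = 12 - 6*p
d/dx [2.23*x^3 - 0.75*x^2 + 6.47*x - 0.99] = 6.69*x^2 - 1.5*x + 6.47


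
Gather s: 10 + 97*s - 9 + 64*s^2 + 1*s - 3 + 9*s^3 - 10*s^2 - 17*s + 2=9*s^3 + 54*s^2 + 81*s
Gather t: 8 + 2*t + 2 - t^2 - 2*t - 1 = 9 - t^2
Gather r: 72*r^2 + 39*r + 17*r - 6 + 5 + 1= 72*r^2 + 56*r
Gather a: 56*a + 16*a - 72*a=0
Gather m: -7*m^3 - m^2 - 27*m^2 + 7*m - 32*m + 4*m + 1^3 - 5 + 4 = -7*m^3 - 28*m^2 - 21*m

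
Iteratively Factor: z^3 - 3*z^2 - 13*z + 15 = (z - 1)*(z^2 - 2*z - 15) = (z - 1)*(z + 3)*(z - 5)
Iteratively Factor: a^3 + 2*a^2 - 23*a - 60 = (a + 3)*(a^2 - a - 20) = (a + 3)*(a + 4)*(a - 5)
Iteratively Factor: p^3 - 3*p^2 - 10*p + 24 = (p - 2)*(p^2 - p - 12) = (p - 4)*(p - 2)*(p + 3)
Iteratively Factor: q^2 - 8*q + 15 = (q - 3)*(q - 5)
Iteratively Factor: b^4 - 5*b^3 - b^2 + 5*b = (b - 5)*(b^3 - b) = (b - 5)*(b + 1)*(b^2 - b) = (b - 5)*(b - 1)*(b + 1)*(b)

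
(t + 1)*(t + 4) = t^2 + 5*t + 4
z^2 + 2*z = z*(z + 2)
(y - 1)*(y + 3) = y^2 + 2*y - 3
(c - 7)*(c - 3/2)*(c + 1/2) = c^3 - 8*c^2 + 25*c/4 + 21/4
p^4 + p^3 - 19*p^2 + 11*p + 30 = (p - 3)*(p - 2)*(p + 1)*(p + 5)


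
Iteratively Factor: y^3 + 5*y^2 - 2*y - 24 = (y - 2)*(y^2 + 7*y + 12) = (y - 2)*(y + 4)*(y + 3)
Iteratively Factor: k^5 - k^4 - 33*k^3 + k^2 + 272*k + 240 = (k + 1)*(k^4 - 2*k^3 - 31*k^2 + 32*k + 240) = (k - 4)*(k + 1)*(k^3 + 2*k^2 - 23*k - 60) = (k - 5)*(k - 4)*(k + 1)*(k^2 + 7*k + 12) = (k - 5)*(k - 4)*(k + 1)*(k + 4)*(k + 3)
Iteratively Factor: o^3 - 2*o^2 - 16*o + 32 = (o - 4)*(o^2 + 2*o - 8) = (o - 4)*(o + 4)*(o - 2)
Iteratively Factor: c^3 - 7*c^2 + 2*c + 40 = (c - 5)*(c^2 - 2*c - 8) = (c - 5)*(c + 2)*(c - 4)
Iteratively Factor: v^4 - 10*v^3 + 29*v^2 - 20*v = (v - 5)*(v^3 - 5*v^2 + 4*v) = v*(v - 5)*(v^2 - 5*v + 4) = v*(v - 5)*(v - 4)*(v - 1)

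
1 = 1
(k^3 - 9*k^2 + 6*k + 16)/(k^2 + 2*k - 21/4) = 4*(k^3 - 9*k^2 + 6*k + 16)/(4*k^2 + 8*k - 21)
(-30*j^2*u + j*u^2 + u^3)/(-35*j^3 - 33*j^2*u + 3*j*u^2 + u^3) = u*(6*j + u)/(7*j^2 + 8*j*u + u^2)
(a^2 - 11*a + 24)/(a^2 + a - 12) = (a - 8)/(a + 4)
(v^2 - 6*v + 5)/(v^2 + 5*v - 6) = (v - 5)/(v + 6)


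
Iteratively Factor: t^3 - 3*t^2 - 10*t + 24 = (t + 3)*(t^2 - 6*t + 8) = (t - 2)*(t + 3)*(t - 4)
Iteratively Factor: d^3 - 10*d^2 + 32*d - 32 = (d - 2)*(d^2 - 8*d + 16) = (d - 4)*(d - 2)*(d - 4)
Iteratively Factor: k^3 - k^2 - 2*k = (k + 1)*(k^2 - 2*k) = (k - 2)*(k + 1)*(k)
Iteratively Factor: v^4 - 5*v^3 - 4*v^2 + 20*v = (v + 2)*(v^3 - 7*v^2 + 10*v) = (v - 2)*(v + 2)*(v^2 - 5*v) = v*(v - 2)*(v + 2)*(v - 5)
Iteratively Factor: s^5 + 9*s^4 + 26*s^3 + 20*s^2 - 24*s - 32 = (s + 2)*(s^4 + 7*s^3 + 12*s^2 - 4*s - 16) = (s - 1)*(s + 2)*(s^3 + 8*s^2 + 20*s + 16) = (s - 1)*(s + 2)^2*(s^2 + 6*s + 8) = (s - 1)*(s + 2)^2*(s + 4)*(s + 2)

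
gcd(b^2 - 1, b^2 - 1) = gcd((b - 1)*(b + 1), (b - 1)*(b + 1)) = b^2 - 1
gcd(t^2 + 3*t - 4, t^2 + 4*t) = t + 4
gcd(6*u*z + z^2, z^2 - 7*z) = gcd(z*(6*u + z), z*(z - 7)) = z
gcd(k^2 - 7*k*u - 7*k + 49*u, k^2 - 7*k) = k - 7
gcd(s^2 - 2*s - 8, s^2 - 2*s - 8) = s^2 - 2*s - 8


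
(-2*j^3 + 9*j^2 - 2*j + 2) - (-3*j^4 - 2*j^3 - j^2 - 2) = 3*j^4 + 10*j^2 - 2*j + 4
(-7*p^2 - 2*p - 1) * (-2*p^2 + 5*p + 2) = 14*p^4 - 31*p^3 - 22*p^2 - 9*p - 2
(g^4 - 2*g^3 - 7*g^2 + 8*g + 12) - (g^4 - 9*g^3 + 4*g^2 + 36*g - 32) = 7*g^3 - 11*g^2 - 28*g + 44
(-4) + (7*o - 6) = 7*o - 10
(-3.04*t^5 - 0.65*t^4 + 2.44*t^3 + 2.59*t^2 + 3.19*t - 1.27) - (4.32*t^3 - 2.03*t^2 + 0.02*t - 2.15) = -3.04*t^5 - 0.65*t^4 - 1.88*t^3 + 4.62*t^2 + 3.17*t + 0.88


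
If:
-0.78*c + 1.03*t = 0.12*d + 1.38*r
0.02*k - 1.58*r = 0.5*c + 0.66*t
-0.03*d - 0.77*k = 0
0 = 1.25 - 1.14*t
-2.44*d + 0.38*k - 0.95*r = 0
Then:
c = 4.86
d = 0.77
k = -0.03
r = -2.00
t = 1.10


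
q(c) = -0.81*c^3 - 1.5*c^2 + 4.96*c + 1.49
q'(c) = -2.43*c^2 - 3.0*c + 4.96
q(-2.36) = -7.92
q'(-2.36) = -1.49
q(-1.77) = -7.50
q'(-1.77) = 2.66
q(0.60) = 3.75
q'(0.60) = 2.29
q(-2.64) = -7.16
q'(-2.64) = -4.06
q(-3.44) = -0.35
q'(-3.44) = -13.48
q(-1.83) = -7.65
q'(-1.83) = 2.31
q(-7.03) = 173.91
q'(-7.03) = -94.04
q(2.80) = -14.16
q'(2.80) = -22.49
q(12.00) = -1554.67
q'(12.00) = -380.96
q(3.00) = -19.00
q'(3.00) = -25.91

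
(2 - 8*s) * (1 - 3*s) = 24*s^2 - 14*s + 2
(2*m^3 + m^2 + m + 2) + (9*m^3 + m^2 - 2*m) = 11*m^3 + 2*m^2 - m + 2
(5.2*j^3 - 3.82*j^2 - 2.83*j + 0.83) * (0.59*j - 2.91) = 3.068*j^4 - 17.3858*j^3 + 9.4465*j^2 + 8.725*j - 2.4153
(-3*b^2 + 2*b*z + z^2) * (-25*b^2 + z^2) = 75*b^4 - 50*b^3*z - 28*b^2*z^2 + 2*b*z^3 + z^4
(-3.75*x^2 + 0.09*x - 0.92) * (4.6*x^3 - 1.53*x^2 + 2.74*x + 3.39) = -17.25*x^5 + 6.1515*x^4 - 14.6447*x^3 - 11.0583*x^2 - 2.2157*x - 3.1188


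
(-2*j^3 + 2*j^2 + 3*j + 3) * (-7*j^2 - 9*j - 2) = 14*j^5 + 4*j^4 - 35*j^3 - 52*j^2 - 33*j - 6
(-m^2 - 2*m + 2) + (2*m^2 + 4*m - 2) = m^2 + 2*m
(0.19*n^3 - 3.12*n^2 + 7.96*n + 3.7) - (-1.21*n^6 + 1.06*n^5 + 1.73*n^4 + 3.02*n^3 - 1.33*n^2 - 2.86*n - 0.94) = 1.21*n^6 - 1.06*n^5 - 1.73*n^4 - 2.83*n^3 - 1.79*n^2 + 10.82*n + 4.64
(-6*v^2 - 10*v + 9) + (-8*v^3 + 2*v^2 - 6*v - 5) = -8*v^3 - 4*v^2 - 16*v + 4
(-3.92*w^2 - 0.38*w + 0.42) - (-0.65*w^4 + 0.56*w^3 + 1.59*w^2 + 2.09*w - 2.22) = 0.65*w^4 - 0.56*w^3 - 5.51*w^2 - 2.47*w + 2.64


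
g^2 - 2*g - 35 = (g - 7)*(g + 5)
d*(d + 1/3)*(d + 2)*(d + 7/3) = d^4 + 14*d^3/3 + 55*d^2/9 + 14*d/9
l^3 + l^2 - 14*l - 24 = (l - 4)*(l + 2)*(l + 3)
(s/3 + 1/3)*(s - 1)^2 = s^3/3 - s^2/3 - s/3 + 1/3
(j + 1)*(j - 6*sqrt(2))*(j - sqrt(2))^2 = j^4 - 8*sqrt(2)*j^3 + j^3 - 8*sqrt(2)*j^2 + 26*j^2 - 12*sqrt(2)*j + 26*j - 12*sqrt(2)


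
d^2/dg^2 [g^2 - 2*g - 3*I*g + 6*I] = 2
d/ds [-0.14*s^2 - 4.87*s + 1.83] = -0.28*s - 4.87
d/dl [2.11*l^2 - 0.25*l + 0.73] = 4.22*l - 0.25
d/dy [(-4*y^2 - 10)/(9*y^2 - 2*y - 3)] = 4*(2*y^2 + 51*y - 5)/(81*y^4 - 36*y^3 - 50*y^2 + 12*y + 9)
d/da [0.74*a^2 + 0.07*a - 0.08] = 1.48*a + 0.07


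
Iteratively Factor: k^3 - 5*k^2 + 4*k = (k - 4)*(k^2 - k) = k*(k - 4)*(k - 1)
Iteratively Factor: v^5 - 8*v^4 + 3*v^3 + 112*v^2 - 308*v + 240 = (v - 5)*(v^4 - 3*v^3 - 12*v^2 + 52*v - 48) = (v - 5)*(v - 2)*(v^3 - v^2 - 14*v + 24) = (v - 5)*(v - 3)*(v - 2)*(v^2 + 2*v - 8) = (v - 5)*(v - 3)*(v - 2)*(v + 4)*(v - 2)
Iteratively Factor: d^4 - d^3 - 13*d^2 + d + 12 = (d + 1)*(d^3 - 2*d^2 - 11*d + 12) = (d - 1)*(d + 1)*(d^2 - d - 12) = (d - 1)*(d + 1)*(d + 3)*(d - 4)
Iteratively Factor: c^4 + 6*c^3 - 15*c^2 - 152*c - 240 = (c + 3)*(c^3 + 3*c^2 - 24*c - 80) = (c - 5)*(c + 3)*(c^2 + 8*c + 16) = (c - 5)*(c + 3)*(c + 4)*(c + 4)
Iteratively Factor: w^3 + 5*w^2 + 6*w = (w)*(w^2 + 5*w + 6) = w*(w + 2)*(w + 3)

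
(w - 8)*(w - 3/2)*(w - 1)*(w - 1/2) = w^4 - 11*w^3 + 107*w^2/4 - 91*w/4 + 6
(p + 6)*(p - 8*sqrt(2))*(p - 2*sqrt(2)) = p^3 - 10*sqrt(2)*p^2 + 6*p^2 - 60*sqrt(2)*p + 32*p + 192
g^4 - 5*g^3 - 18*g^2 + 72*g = g*(g - 6)*(g - 3)*(g + 4)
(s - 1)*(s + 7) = s^2 + 6*s - 7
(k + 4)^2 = k^2 + 8*k + 16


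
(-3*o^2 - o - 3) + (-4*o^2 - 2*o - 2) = -7*o^2 - 3*o - 5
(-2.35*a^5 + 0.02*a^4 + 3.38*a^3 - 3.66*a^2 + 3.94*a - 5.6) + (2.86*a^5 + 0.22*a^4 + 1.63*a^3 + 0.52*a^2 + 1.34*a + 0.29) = 0.51*a^5 + 0.24*a^4 + 5.01*a^3 - 3.14*a^2 + 5.28*a - 5.31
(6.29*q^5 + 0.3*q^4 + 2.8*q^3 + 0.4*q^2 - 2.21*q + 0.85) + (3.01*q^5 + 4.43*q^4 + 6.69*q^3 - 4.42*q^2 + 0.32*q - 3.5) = 9.3*q^5 + 4.73*q^4 + 9.49*q^3 - 4.02*q^2 - 1.89*q - 2.65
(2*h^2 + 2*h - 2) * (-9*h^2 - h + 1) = -18*h^4 - 20*h^3 + 18*h^2 + 4*h - 2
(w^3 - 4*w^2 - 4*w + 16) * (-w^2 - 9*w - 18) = -w^5 - 5*w^4 + 22*w^3 + 92*w^2 - 72*w - 288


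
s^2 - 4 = (s - 2)*(s + 2)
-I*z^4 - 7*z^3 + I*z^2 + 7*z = z*(z - 1)*(z - 7*I)*(-I*z - I)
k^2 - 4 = (k - 2)*(k + 2)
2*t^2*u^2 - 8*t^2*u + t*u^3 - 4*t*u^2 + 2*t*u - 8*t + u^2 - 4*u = (2*t + u)*(u - 4)*(t*u + 1)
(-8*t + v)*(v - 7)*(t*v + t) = -8*t^2*v^2 + 48*t^2*v + 56*t^2 + t*v^3 - 6*t*v^2 - 7*t*v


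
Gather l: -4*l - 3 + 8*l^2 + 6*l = 8*l^2 + 2*l - 3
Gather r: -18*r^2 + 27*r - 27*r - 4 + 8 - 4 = -18*r^2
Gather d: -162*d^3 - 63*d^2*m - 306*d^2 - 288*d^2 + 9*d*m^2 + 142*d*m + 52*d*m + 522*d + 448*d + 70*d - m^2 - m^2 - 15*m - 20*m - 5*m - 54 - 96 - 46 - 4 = -162*d^3 + d^2*(-63*m - 594) + d*(9*m^2 + 194*m + 1040) - 2*m^2 - 40*m - 200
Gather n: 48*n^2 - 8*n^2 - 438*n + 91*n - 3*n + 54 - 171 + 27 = 40*n^2 - 350*n - 90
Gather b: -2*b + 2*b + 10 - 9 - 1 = 0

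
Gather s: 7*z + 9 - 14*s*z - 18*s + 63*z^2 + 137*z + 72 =s*(-14*z - 18) + 63*z^2 + 144*z + 81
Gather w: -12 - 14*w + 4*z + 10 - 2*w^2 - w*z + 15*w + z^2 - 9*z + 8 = -2*w^2 + w*(1 - z) + z^2 - 5*z + 6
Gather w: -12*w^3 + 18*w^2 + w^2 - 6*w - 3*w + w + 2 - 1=-12*w^3 + 19*w^2 - 8*w + 1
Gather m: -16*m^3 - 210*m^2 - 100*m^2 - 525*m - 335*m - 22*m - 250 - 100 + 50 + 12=-16*m^3 - 310*m^2 - 882*m - 288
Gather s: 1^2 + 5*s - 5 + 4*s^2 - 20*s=4*s^2 - 15*s - 4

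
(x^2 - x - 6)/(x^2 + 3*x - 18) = (x + 2)/(x + 6)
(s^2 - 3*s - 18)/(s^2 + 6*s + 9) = (s - 6)/(s + 3)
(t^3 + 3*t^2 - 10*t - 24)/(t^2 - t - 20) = (t^2 - t - 6)/(t - 5)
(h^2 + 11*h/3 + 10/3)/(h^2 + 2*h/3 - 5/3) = (h + 2)/(h - 1)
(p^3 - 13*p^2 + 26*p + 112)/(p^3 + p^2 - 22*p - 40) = (p^2 - 15*p + 56)/(p^2 - p - 20)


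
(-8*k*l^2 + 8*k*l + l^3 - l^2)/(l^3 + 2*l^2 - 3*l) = (-8*k + l)/(l + 3)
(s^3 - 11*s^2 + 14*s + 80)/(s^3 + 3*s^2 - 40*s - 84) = (s^2 - 13*s + 40)/(s^2 + s - 42)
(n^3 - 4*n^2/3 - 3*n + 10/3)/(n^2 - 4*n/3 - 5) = (n^2 - 3*n + 2)/(n - 3)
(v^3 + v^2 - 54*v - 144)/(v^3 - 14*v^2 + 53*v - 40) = (v^2 + 9*v + 18)/(v^2 - 6*v + 5)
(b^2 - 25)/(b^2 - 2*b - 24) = (25 - b^2)/(-b^2 + 2*b + 24)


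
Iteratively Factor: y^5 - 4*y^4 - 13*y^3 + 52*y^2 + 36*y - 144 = (y - 3)*(y^4 - y^3 - 16*y^2 + 4*y + 48) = (y - 3)*(y + 2)*(y^3 - 3*y^2 - 10*y + 24) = (y - 3)*(y + 2)*(y + 3)*(y^2 - 6*y + 8) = (y - 4)*(y - 3)*(y + 2)*(y + 3)*(y - 2)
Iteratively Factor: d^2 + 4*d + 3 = (d + 1)*(d + 3)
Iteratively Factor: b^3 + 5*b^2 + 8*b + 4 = (b + 1)*(b^2 + 4*b + 4) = (b + 1)*(b + 2)*(b + 2)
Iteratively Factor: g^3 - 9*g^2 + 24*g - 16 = (g - 4)*(g^2 - 5*g + 4) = (g - 4)*(g - 1)*(g - 4)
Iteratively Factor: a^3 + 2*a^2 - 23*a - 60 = (a + 4)*(a^2 - 2*a - 15) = (a + 3)*(a + 4)*(a - 5)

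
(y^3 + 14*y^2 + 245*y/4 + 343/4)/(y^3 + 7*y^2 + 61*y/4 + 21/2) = (2*y^2 + 21*y + 49)/(2*y^2 + 7*y + 6)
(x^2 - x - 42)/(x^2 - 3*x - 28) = (x + 6)/(x + 4)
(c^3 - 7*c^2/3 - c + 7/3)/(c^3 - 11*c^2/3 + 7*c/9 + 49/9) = 3*(c - 1)/(3*c - 7)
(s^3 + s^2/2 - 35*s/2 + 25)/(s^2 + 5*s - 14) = (2*s^2 + 5*s - 25)/(2*(s + 7))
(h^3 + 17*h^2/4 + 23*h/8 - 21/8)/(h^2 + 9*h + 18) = (8*h^2 + 10*h - 7)/(8*(h + 6))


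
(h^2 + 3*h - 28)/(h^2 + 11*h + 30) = (h^2 + 3*h - 28)/(h^2 + 11*h + 30)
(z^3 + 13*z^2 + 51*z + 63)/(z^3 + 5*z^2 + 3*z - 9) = (z + 7)/(z - 1)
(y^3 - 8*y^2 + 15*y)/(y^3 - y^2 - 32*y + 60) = y*(y - 3)/(y^2 + 4*y - 12)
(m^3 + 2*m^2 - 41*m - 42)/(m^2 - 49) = (m^2 - 5*m - 6)/(m - 7)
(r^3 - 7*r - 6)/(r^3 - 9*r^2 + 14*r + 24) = (r^2 - r - 6)/(r^2 - 10*r + 24)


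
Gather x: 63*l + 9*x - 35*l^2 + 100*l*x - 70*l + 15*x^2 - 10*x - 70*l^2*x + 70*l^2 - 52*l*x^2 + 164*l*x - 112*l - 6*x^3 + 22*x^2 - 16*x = 35*l^2 - 119*l - 6*x^3 + x^2*(37 - 52*l) + x*(-70*l^2 + 264*l - 17)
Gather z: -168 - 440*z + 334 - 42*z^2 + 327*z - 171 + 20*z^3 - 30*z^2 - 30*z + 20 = 20*z^3 - 72*z^2 - 143*z + 15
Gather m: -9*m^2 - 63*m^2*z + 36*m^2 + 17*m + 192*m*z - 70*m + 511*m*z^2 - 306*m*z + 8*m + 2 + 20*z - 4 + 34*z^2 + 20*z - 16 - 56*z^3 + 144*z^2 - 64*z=m^2*(27 - 63*z) + m*(511*z^2 - 114*z - 45) - 56*z^3 + 178*z^2 - 24*z - 18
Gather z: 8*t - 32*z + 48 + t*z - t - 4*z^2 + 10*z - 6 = 7*t - 4*z^2 + z*(t - 22) + 42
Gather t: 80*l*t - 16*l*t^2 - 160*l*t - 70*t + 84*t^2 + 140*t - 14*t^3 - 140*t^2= -14*t^3 + t^2*(-16*l - 56) + t*(70 - 80*l)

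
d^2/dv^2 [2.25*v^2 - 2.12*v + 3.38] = 4.50000000000000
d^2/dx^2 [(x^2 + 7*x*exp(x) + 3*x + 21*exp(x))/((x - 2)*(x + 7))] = (7*x^5*exp(x) + 77*x^4*exp(x) + 49*x^3*exp(x) - 4*x^3 - 1547*x^2*exp(x) + 84*x^2 - 1204*x*exp(x) + 252*x + 12418*exp(x) + 812)/(x^6 + 15*x^5 + 33*x^4 - 295*x^3 - 462*x^2 + 2940*x - 2744)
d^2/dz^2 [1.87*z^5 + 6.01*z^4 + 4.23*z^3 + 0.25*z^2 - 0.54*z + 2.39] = 37.4*z^3 + 72.12*z^2 + 25.38*z + 0.5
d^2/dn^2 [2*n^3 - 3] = 12*n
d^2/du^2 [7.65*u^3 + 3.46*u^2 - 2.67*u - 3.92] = 45.9*u + 6.92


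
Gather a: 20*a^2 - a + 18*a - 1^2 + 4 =20*a^2 + 17*a + 3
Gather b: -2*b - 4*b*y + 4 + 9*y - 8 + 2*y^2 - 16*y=b*(-4*y - 2) + 2*y^2 - 7*y - 4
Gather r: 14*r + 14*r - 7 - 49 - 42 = 28*r - 98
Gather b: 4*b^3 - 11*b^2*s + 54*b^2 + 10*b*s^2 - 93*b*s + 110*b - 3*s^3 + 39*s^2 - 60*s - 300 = 4*b^3 + b^2*(54 - 11*s) + b*(10*s^2 - 93*s + 110) - 3*s^3 + 39*s^2 - 60*s - 300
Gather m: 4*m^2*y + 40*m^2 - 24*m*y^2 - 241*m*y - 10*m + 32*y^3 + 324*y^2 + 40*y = m^2*(4*y + 40) + m*(-24*y^2 - 241*y - 10) + 32*y^3 + 324*y^2 + 40*y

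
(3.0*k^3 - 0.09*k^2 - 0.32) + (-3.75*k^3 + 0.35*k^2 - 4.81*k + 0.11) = -0.75*k^3 + 0.26*k^2 - 4.81*k - 0.21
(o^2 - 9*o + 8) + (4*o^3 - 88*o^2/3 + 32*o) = 4*o^3 - 85*o^2/3 + 23*o + 8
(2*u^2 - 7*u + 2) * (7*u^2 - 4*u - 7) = 14*u^4 - 57*u^3 + 28*u^2 + 41*u - 14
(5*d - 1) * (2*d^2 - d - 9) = 10*d^3 - 7*d^2 - 44*d + 9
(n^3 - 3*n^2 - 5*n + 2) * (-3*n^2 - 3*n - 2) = -3*n^5 + 6*n^4 + 22*n^3 + 15*n^2 + 4*n - 4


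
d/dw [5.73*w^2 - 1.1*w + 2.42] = 11.46*w - 1.1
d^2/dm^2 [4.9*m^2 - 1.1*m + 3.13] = 9.80000000000000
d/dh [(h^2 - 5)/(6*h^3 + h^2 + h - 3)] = (2*h*(6*h^3 + h^2 + h - 3) - (h^2 - 5)*(18*h^2 + 2*h + 1))/(6*h^3 + h^2 + h - 3)^2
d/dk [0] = 0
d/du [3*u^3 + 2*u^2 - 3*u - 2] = 9*u^2 + 4*u - 3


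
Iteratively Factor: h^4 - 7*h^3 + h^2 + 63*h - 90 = (h - 5)*(h^3 - 2*h^2 - 9*h + 18) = (h - 5)*(h + 3)*(h^2 - 5*h + 6) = (h - 5)*(h - 3)*(h + 3)*(h - 2)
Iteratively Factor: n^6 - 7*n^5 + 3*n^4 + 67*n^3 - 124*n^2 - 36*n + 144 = (n - 3)*(n^5 - 4*n^4 - 9*n^3 + 40*n^2 - 4*n - 48) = (n - 3)*(n - 2)*(n^4 - 2*n^3 - 13*n^2 + 14*n + 24) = (n - 3)*(n - 2)*(n + 1)*(n^3 - 3*n^2 - 10*n + 24) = (n - 3)*(n - 2)*(n + 1)*(n + 3)*(n^2 - 6*n + 8) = (n - 4)*(n - 3)*(n - 2)*(n + 1)*(n + 3)*(n - 2)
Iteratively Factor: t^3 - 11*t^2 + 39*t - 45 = (t - 3)*(t^2 - 8*t + 15) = (t - 3)^2*(t - 5)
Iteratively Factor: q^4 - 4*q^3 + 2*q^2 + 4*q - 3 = (q - 1)*(q^3 - 3*q^2 - q + 3) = (q - 1)^2*(q^2 - 2*q - 3) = (q - 1)^2*(q + 1)*(q - 3)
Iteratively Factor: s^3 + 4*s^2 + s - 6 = (s + 2)*(s^2 + 2*s - 3) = (s + 2)*(s + 3)*(s - 1)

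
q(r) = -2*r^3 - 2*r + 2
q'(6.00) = -218.00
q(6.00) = -442.00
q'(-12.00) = -866.00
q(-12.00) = 3482.00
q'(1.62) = -17.75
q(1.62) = -9.74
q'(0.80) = -5.84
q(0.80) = -0.62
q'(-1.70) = -19.34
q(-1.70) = 15.23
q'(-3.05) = -57.82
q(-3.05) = 64.85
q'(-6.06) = -222.34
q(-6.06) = 459.21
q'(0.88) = -6.65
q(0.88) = -1.12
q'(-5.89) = -210.15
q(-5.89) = 422.45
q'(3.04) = -57.45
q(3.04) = -60.27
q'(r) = -6*r^2 - 2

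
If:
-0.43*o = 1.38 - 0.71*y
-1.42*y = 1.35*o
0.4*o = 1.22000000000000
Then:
No Solution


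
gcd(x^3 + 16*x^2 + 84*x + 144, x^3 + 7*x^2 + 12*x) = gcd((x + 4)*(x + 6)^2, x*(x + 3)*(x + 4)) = x + 4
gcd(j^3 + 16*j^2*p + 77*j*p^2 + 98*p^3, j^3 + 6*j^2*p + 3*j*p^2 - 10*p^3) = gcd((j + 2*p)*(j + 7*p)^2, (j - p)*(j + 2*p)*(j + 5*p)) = j + 2*p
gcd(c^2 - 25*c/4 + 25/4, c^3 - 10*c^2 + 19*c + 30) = c - 5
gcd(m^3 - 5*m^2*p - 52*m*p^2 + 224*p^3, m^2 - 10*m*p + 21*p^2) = 1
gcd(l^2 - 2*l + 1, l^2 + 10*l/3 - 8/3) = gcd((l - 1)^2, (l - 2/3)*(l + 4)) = 1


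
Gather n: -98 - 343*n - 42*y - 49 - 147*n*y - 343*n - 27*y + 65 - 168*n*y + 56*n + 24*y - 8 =n*(-315*y - 630) - 45*y - 90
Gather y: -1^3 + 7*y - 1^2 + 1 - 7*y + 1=0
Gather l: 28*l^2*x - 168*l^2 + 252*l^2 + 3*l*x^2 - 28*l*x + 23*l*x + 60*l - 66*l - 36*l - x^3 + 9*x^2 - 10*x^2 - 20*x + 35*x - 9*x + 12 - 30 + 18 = l^2*(28*x + 84) + l*(3*x^2 - 5*x - 42) - x^3 - x^2 + 6*x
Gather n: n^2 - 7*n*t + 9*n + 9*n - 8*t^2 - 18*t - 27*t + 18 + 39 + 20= n^2 + n*(18 - 7*t) - 8*t^2 - 45*t + 77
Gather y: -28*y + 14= 14 - 28*y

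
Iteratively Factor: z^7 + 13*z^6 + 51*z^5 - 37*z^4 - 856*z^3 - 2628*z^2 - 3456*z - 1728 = (z + 3)*(z^6 + 10*z^5 + 21*z^4 - 100*z^3 - 556*z^2 - 960*z - 576) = (z + 2)*(z + 3)*(z^5 + 8*z^4 + 5*z^3 - 110*z^2 - 336*z - 288) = (z - 4)*(z + 2)*(z + 3)*(z^4 + 12*z^3 + 53*z^2 + 102*z + 72) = (z - 4)*(z + 2)^2*(z + 3)*(z^3 + 10*z^2 + 33*z + 36) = (z - 4)*(z + 2)^2*(z + 3)*(z + 4)*(z^2 + 6*z + 9) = (z - 4)*(z + 2)^2*(z + 3)^2*(z + 4)*(z + 3)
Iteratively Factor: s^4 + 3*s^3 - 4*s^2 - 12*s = (s - 2)*(s^3 + 5*s^2 + 6*s) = (s - 2)*(s + 2)*(s^2 + 3*s) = s*(s - 2)*(s + 2)*(s + 3)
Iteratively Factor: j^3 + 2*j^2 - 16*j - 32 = (j + 2)*(j^2 - 16) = (j + 2)*(j + 4)*(j - 4)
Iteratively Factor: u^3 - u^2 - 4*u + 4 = (u - 1)*(u^2 - 4) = (u - 1)*(u + 2)*(u - 2)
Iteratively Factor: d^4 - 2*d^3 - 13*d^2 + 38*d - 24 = (d - 3)*(d^3 + d^2 - 10*d + 8) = (d - 3)*(d - 2)*(d^2 + 3*d - 4) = (d - 3)*(d - 2)*(d + 4)*(d - 1)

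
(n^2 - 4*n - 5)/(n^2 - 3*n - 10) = (n + 1)/(n + 2)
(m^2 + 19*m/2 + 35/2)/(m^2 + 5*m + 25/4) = 2*(m + 7)/(2*m + 5)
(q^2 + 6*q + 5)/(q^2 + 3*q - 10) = (q + 1)/(q - 2)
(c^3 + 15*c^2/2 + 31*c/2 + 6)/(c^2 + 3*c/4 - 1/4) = 2*(2*c^3 + 15*c^2 + 31*c + 12)/(4*c^2 + 3*c - 1)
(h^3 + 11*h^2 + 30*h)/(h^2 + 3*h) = (h^2 + 11*h + 30)/(h + 3)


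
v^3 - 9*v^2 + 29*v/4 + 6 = (v - 8)*(v - 3/2)*(v + 1/2)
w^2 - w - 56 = (w - 8)*(w + 7)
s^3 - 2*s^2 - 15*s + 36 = (s - 3)^2*(s + 4)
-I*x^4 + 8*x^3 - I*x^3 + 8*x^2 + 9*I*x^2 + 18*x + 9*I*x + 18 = (x - I)*(x + 3*I)*(x + 6*I)*(-I*x - I)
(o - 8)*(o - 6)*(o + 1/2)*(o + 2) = o^4 - 23*o^3/2 + 14*o^2 + 106*o + 48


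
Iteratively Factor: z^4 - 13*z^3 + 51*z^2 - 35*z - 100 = (z + 1)*(z^3 - 14*z^2 + 65*z - 100) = (z - 5)*(z + 1)*(z^2 - 9*z + 20) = (z - 5)^2*(z + 1)*(z - 4)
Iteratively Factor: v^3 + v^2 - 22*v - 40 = (v - 5)*(v^2 + 6*v + 8) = (v - 5)*(v + 2)*(v + 4)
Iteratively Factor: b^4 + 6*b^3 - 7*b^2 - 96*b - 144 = (b + 4)*(b^3 + 2*b^2 - 15*b - 36) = (b - 4)*(b + 4)*(b^2 + 6*b + 9) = (b - 4)*(b + 3)*(b + 4)*(b + 3)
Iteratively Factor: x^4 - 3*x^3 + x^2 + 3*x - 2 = (x - 1)*(x^3 - 2*x^2 - x + 2) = (x - 2)*(x - 1)*(x^2 - 1) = (x - 2)*(x - 1)^2*(x + 1)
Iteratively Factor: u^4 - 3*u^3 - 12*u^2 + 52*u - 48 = (u - 3)*(u^3 - 12*u + 16) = (u - 3)*(u - 2)*(u^2 + 2*u - 8) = (u - 3)*(u - 2)*(u + 4)*(u - 2)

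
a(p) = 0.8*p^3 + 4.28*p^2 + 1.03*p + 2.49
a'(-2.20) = -6.19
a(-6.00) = -22.41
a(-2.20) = 12.42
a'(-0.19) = -0.51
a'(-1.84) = -6.59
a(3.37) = 85.19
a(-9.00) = -243.30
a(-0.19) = 2.44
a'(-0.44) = -2.27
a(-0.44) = 2.80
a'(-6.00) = 36.07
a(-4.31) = 13.51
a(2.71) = 52.64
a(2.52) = 45.07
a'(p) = 2.4*p^2 + 8.56*p + 1.03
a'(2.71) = 41.85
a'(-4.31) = 8.72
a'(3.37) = 57.13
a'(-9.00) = 118.39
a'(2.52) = 37.84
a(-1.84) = 10.10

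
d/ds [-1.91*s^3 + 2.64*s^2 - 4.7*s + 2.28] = -5.73*s^2 + 5.28*s - 4.7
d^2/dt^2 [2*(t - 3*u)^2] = 4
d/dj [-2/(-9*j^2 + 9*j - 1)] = 18*(1 - 2*j)/(9*j^2 - 9*j + 1)^2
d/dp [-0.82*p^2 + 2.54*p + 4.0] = 2.54 - 1.64*p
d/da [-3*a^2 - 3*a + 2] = -6*a - 3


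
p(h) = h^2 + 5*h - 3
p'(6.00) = 17.00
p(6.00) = 63.00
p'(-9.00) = -13.00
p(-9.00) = 33.00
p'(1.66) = 8.32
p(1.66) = 8.06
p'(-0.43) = 4.14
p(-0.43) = -4.97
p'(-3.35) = -1.70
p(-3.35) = -8.53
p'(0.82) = 6.64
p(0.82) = 1.77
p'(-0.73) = 3.54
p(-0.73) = -6.12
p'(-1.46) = 2.08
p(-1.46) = -8.17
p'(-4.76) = -4.52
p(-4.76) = -4.14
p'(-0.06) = 4.88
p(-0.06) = -3.30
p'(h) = 2*h + 5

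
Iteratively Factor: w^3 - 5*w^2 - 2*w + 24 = (w + 2)*(w^2 - 7*w + 12) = (w - 4)*(w + 2)*(w - 3)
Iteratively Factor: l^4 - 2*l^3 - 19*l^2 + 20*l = (l - 5)*(l^3 + 3*l^2 - 4*l) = l*(l - 5)*(l^2 + 3*l - 4) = l*(l - 5)*(l + 4)*(l - 1)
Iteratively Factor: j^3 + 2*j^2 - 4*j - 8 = (j + 2)*(j^2 - 4) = (j + 2)^2*(j - 2)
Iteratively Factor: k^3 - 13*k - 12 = (k + 1)*(k^2 - k - 12) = (k - 4)*(k + 1)*(k + 3)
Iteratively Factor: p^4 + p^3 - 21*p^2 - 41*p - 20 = (p + 1)*(p^3 - 21*p - 20) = (p + 1)^2*(p^2 - p - 20) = (p - 5)*(p + 1)^2*(p + 4)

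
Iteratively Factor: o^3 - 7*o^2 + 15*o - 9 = (o - 3)*(o^2 - 4*o + 3) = (o - 3)*(o - 1)*(o - 3)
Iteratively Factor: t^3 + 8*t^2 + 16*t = (t + 4)*(t^2 + 4*t) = t*(t + 4)*(t + 4)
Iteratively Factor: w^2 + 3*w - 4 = (w - 1)*(w + 4)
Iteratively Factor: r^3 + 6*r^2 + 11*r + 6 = (r + 1)*(r^2 + 5*r + 6) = (r + 1)*(r + 2)*(r + 3)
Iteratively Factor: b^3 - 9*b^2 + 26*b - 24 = (b - 4)*(b^2 - 5*b + 6) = (b - 4)*(b - 3)*(b - 2)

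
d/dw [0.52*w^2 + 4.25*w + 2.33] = 1.04*w + 4.25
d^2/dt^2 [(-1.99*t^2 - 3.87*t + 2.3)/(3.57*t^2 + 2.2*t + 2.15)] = (-2.8421709430404e-14*t^4 - 67.3866059999999*t^3 + 267.52509*t^2 + 286.61031*t + 5.16935000000001)/(45.499293*t^6 + 84.11634*t^5 + 134.041005*t^4 + 111.9646*t^3 + 80.724975*t^2 + 30.5085*t + 9.938375)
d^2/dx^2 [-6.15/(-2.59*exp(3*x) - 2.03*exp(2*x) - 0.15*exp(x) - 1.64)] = (6.15*(7.77*exp(2*x) + 4.06*exp(x) + 0.15)*(15.54*exp(2*x) + 8.12*exp(x) + 0.3)*exp(x) - (143.3565*exp(2*x) + 49.938*exp(x) + 0.9225)*(2.59*exp(3*x) + 2.03*exp(2*x) + 0.15*exp(x) + 1.64))*exp(x)/(2.59*exp(3*x) + 2.03*exp(2*x) + 0.15*exp(x) + 1.64)^3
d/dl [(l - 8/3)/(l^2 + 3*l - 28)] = (-l^2 + 16*l/3 - 20)/(l^4 + 6*l^3 - 47*l^2 - 168*l + 784)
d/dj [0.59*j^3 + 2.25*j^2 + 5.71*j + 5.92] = 1.77*j^2 + 4.5*j + 5.71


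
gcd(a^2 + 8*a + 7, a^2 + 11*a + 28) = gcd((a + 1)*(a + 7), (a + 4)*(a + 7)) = a + 7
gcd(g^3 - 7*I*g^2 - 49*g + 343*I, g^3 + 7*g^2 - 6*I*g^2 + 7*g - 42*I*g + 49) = g^2 + g*(7 - 7*I) - 49*I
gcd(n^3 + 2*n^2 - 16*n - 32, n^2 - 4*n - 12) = n + 2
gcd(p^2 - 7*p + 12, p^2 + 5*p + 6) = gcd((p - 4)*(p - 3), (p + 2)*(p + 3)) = 1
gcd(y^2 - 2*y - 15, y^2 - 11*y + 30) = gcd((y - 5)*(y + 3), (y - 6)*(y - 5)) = y - 5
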